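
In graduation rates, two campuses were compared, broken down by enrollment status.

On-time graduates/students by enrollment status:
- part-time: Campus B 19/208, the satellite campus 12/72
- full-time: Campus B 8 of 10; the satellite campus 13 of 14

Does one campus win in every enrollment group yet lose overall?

No

Part-time: Campus B 19/208 = 9.1%, the satellite campus 12/72 = 16.7% → the satellite campus
Full-time: Campus B 8/10 = 80.0%, the satellite campus 13/14 = 92.9% → the satellite campus
Overall: Campus B 27/218 = 12.4%, the satellite campus 25/86 = 29.1% → the satellite campus
The satellite campus wins overall and in every enrollment group — no reversal.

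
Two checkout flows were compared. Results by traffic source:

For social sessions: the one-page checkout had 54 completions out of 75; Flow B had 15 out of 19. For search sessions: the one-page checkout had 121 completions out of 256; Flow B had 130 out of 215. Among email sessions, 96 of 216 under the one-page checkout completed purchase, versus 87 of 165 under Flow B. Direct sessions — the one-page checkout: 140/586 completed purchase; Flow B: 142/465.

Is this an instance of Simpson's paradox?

Social: the one-page checkout 54/75 = 72.0%, Flow B 15/19 = 78.9% → Flow B
Search: the one-page checkout 121/256 = 47.3%, Flow B 130/215 = 60.5% → Flow B
Email: the one-page checkout 96/216 = 44.4%, Flow B 87/165 = 52.7% → Flow B
Direct: the one-page checkout 140/586 = 23.9%, Flow B 142/465 = 30.5% → Flow B
Overall: the one-page checkout 411/1133 = 36.3%, Flow B 374/864 = 43.3% → Flow B
Flow B wins overall and in every traffic group — no reversal.

No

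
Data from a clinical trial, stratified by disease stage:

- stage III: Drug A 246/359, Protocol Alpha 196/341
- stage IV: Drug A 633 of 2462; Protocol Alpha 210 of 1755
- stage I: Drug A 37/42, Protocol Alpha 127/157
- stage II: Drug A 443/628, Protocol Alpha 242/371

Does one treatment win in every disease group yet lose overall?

No

Stage III: Drug A 246/359 = 68.5%, Protocol Alpha 196/341 = 57.5% → Drug A
Stage IV: Drug A 633/2462 = 25.7%, Protocol Alpha 210/1755 = 12.0% → Drug A
Stage I: Drug A 37/42 = 88.1%, Protocol Alpha 127/157 = 80.9% → Drug A
Stage II: Drug A 443/628 = 70.5%, Protocol Alpha 242/371 = 65.2% → Drug A
Overall: Drug A 1359/3491 = 38.9%, Protocol Alpha 775/2624 = 29.5% → Drug A
Drug A wins overall and in every disease group — no reversal.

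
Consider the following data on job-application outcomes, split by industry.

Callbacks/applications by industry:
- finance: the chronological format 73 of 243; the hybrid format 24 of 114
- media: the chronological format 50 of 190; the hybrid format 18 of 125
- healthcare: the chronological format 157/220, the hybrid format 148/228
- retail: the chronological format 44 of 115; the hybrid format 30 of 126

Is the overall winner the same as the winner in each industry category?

Finance: the chronological format 73/243 = 30.0%, the hybrid format 24/114 = 21.1% → the chronological format
Media: the chronological format 50/190 = 26.3%, the hybrid format 18/125 = 14.4% → the chronological format
Healthcare: the chronological format 157/220 = 71.4%, the hybrid format 148/228 = 64.9% → the chronological format
Retail: the chronological format 44/115 = 38.3%, the hybrid format 30/126 = 23.8% → the chronological format
Overall: the chronological format 324/768 = 42.2%, the hybrid format 220/593 = 37.1% → the chronological format
The chronological format wins overall and in every industry group — no reversal.

Yes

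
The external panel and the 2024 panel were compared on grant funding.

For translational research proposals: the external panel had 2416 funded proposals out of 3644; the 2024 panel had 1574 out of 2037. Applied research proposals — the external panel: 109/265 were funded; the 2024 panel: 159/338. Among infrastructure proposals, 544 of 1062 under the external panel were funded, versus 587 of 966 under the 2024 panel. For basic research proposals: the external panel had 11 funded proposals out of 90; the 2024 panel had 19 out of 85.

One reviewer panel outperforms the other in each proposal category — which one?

the 2024 panel

Translational research: the external panel 2416/3644 = 66.3%, the 2024 panel 1574/2037 = 77.3% → the 2024 panel
Applied research: the external panel 109/265 = 41.1%, the 2024 panel 159/338 = 47.0% → the 2024 panel
Infrastructure: the external panel 544/1062 = 51.2%, the 2024 panel 587/966 = 60.8% → the 2024 panel
Basic research: the external panel 11/90 = 12.2%, the 2024 panel 19/85 = 22.4% → the 2024 panel
The 2024 panel has the higher rate in all 4 groups.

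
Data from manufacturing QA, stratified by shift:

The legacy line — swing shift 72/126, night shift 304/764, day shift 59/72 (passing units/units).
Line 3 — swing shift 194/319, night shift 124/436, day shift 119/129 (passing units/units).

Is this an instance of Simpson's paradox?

No

Swing shift: the legacy line 72/126 = 57.1%, Line 3 194/319 = 60.8% → Line 3
Night shift: the legacy line 304/764 = 39.8%, Line 3 124/436 = 28.4% → the legacy line
Day shift: the legacy line 59/72 = 81.9%, Line 3 119/129 = 92.2% → Line 3
Overall: the legacy line 435/962 = 45.2%, Line 3 437/884 = 49.4% → Line 3
Neither sweeps: the legacy line wins 1 of 3 groups, Line 3 wins 2. Line 3 wins overall but not every group — no Simpson reversal.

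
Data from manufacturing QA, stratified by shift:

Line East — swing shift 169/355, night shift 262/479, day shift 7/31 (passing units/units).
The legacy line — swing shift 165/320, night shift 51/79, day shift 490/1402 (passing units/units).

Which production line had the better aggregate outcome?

Swing shift: Line East 169/355 = 47.6%, the legacy line 165/320 = 51.6% → the legacy line
Night shift: Line East 262/479 = 54.7%, the legacy line 51/79 = 64.6% → the legacy line
Day shift: Line East 7/31 = 22.6%, the legacy line 490/1402 = 35.0% → the legacy line
Overall: Line East 438/865 = 50.6%, the legacy line 706/1801 = 39.2% → Line East
(The legacy line wins every shift group but Line East wins overall — the legacy line's units skew toward the low-rate day shift group.)

Line East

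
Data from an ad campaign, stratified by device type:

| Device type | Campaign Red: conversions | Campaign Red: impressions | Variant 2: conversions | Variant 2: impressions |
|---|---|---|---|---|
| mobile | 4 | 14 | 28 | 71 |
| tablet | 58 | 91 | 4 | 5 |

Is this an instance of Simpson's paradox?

Mobile: Campaign Red 4/14 = 28.6%, Variant 2 28/71 = 39.4% → Variant 2
Tablet: Campaign Red 58/91 = 63.7%, Variant 2 4/5 = 80.0% → Variant 2
Overall: Campaign Red 62/105 = 59.0%, Variant 2 32/76 = 42.1% → Campaign Red
Variant 2 wins each device group but Campaign Red wins overall — the comparison reverses. Variant 2's impressions skew toward mobile, which has a lower base rate.

Yes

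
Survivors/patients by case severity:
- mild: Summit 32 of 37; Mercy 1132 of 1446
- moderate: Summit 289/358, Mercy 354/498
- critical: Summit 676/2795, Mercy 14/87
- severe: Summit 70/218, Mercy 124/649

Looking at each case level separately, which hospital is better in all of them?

Summit

Mild: Summit 32/37 = 86.5%, Mercy 1132/1446 = 78.3% → Summit
Moderate: Summit 289/358 = 80.7%, Mercy 354/498 = 71.1% → Summit
Critical: Summit 676/2795 = 24.2%, Mercy 14/87 = 16.1% → Summit
Severe: Summit 70/218 = 32.1%, Mercy 124/649 = 19.1% → Summit
Summit has the higher rate in all 4 groups.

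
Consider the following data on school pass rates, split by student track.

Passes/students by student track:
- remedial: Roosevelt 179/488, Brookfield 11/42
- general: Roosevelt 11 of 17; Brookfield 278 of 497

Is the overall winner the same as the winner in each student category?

Remedial: Roosevelt 179/488 = 36.7%, Brookfield 11/42 = 26.2% → Roosevelt
General: Roosevelt 11/17 = 64.7%, Brookfield 278/497 = 55.9% → Roosevelt
Overall: Roosevelt 190/505 = 37.6%, Brookfield 289/539 = 53.6% → Brookfield
Roosevelt wins each student group but Brookfield wins overall — the comparison reverses. Roosevelt's students skew toward remedial, which has a lower base rate.

No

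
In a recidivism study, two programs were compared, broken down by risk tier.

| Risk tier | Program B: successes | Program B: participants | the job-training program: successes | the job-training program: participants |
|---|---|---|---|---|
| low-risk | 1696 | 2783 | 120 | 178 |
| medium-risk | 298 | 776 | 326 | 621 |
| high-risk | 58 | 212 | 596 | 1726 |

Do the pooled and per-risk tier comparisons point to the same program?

No

Low-risk: Program B 1696/2783 = 60.9%, the job-training program 120/178 = 67.4% → the job-training program
Medium-risk: Program B 298/776 = 38.4%, the job-training program 326/621 = 52.5% → the job-training program
High-risk: Program B 58/212 = 27.4%, the job-training program 596/1726 = 34.5% → the job-training program
Overall: Program B 2052/3771 = 54.4%, the job-training program 1042/2525 = 41.3% → Program B
The job-training program wins each risk group but Program B wins overall — the comparison reverses. The job-training program's participants skew toward high-risk, which has a lower base rate.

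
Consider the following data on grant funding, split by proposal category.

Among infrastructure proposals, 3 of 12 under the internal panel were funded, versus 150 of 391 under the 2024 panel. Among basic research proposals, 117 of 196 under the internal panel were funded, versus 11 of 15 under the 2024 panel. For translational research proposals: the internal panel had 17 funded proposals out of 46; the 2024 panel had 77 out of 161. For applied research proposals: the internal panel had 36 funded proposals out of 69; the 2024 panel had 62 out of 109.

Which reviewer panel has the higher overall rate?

Infrastructure: the internal panel 3/12 = 25.0%, the 2024 panel 150/391 = 38.4% → the 2024 panel
Basic research: the internal panel 117/196 = 59.7%, the 2024 panel 11/15 = 73.3% → the 2024 panel
Translational research: the internal panel 17/46 = 37.0%, the 2024 panel 77/161 = 47.8% → the 2024 panel
Applied research: the internal panel 36/69 = 52.2%, the 2024 panel 62/109 = 56.9% → the 2024 panel
Overall: the internal panel 173/323 = 53.6%, the 2024 panel 300/676 = 44.4% → the internal panel
(The 2024 panel wins every proposal group but the internal panel wins overall — the 2024 panel's proposals skew toward the low-rate infrastructure group.)

the internal panel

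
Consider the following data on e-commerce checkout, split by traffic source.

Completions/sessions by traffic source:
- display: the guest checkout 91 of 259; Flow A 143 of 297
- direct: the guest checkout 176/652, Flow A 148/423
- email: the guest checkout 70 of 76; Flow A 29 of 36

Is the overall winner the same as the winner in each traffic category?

No

Display: the guest checkout 91/259 = 35.1%, Flow A 143/297 = 48.1% → Flow A
Direct: the guest checkout 176/652 = 27.0%, Flow A 148/423 = 35.0% → Flow A
Email: the guest checkout 70/76 = 92.1%, Flow A 29/36 = 80.6% → the guest checkout
Overall: the guest checkout 337/987 = 34.1%, Flow A 320/756 = 42.3% → Flow A
Neither sweeps: the guest checkout wins 1 of 3 groups, Flow A wins 2. Flow A wins overall but not every group — no Simpson reversal.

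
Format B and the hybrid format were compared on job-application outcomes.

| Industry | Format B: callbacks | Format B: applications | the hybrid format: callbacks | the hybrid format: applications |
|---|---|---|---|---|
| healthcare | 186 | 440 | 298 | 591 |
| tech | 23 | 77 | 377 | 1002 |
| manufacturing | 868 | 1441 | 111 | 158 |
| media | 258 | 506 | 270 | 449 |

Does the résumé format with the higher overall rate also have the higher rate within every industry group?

Healthcare: Format B 186/440 = 42.3%, the hybrid format 298/591 = 50.4% → the hybrid format
Tech: Format B 23/77 = 29.9%, the hybrid format 377/1002 = 37.6% → the hybrid format
Manufacturing: Format B 868/1441 = 60.2%, the hybrid format 111/158 = 70.3% → the hybrid format
Media: Format B 258/506 = 51.0%, the hybrid format 270/449 = 60.1% → the hybrid format
Overall: Format B 1335/2464 = 54.2%, the hybrid format 1056/2200 = 48.0% → Format B
The hybrid format wins each industry group but Format B wins overall — the comparison reverses. The hybrid format's applications skew toward tech, which has a lower base rate.

No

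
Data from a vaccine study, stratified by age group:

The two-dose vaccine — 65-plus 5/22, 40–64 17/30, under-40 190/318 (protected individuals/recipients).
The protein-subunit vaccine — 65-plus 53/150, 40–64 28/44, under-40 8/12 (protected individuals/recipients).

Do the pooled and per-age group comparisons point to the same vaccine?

65-plus: the two-dose vaccine 5/22 = 22.7%, the protein-subunit vaccine 53/150 = 35.3% → the protein-subunit vaccine
40–64: the two-dose vaccine 17/30 = 56.7%, the protein-subunit vaccine 28/44 = 63.6% → the protein-subunit vaccine
Under-40: the two-dose vaccine 190/318 = 59.7%, the protein-subunit vaccine 8/12 = 66.7% → the protein-subunit vaccine
Overall: the two-dose vaccine 212/370 = 57.3%, the protein-subunit vaccine 89/206 = 43.2% → the two-dose vaccine
The protein-subunit vaccine wins each age group but the two-dose vaccine wins overall — the comparison reverses. The protein-subunit vaccine's recipients skew toward 65-plus, which has a lower base rate.

No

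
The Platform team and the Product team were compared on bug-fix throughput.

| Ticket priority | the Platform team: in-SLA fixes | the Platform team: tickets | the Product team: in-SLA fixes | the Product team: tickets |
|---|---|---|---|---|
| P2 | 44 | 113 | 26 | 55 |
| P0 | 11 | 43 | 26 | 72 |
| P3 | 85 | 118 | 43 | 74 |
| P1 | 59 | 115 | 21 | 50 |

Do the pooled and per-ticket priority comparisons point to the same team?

P2: the Platform team 44/113 = 38.9%, the Product team 26/55 = 47.3% → the Product team
P0: the Platform team 11/43 = 25.6%, the Product team 26/72 = 36.1% → the Product team
P3: the Platform team 85/118 = 72.0%, the Product team 43/74 = 58.1% → the Platform team
P1: the Platform team 59/115 = 51.3%, the Product team 21/50 = 42.0% → the Platform team
Overall: the Platform team 199/389 = 51.2%, the Product team 116/251 = 46.2% → the Platform team
Neither sweeps: the Platform team wins 2 of 4 groups, the Product team wins 2. The Platform team wins overall but not every group — no Simpson reversal.

No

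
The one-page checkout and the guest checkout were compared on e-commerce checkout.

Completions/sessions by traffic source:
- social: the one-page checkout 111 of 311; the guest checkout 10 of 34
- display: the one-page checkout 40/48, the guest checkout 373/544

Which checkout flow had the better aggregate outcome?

the guest checkout

Social: the one-page checkout 111/311 = 35.7%, the guest checkout 10/34 = 29.4% → the one-page checkout
Display: the one-page checkout 40/48 = 83.3%, the guest checkout 373/544 = 68.6% → the one-page checkout
Overall: the one-page checkout 151/359 = 42.1%, the guest checkout 383/578 = 66.3% → the guest checkout
(The one-page checkout wins every traffic group but the guest checkout wins overall — the one-page checkout's sessions skew toward the low-rate social group.)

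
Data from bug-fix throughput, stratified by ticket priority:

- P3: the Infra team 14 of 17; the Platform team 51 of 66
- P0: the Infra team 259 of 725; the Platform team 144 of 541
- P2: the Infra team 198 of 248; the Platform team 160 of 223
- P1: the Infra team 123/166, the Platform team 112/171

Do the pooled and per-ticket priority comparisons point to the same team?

P3: the Infra team 14/17 = 82.4%, the Platform team 51/66 = 77.3% → the Infra team
P0: the Infra team 259/725 = 35.7%, the Platform team 144/541 = 26.6% → the Infra team
P2: the Infra team 198/248 = 79.8%, the Platform team 160/223 = 71.7% → the Infra team
P1: the Infra team 123/166 = 74.1%, the Platform team 112/171 = 65.5% → the Infra team
Overall: the Infra team 594/1156 = 51.4%, the Platform team 467/1001 = 46.7% → the Infra team
The Infra team wins overall and in every ticket group — no reversal.

Yes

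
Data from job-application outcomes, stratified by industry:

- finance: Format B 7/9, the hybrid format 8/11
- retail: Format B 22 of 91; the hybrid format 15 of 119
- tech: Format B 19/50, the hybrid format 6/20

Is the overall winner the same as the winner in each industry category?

Yes

Finance: Format B 7/9 = 77.8%, the hybrid format 8/11 = 72.7% → Format B
Retail: Format B 22/91 = 24.2%, the hybrid format 15/119 = 12.6% → Format B
Tech: Format B 19/50 = 38.0%, the hybrid format 6/20 = 30.0% → Format B
Overall: Format B 48/150 = 32.0%, the hybrid format 29/150 = 19.3% → Format B
Format B wins overall and in every industry group — no reversal.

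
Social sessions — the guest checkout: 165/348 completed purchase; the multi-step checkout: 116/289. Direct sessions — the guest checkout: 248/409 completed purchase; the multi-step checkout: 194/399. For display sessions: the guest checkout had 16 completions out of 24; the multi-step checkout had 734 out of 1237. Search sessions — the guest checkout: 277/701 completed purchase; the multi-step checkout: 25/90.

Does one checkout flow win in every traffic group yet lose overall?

Yes

Social: the guest checkout 165/348 = 47.4%, the multi-step checkout 116/289 = 40.1% → the guest checkout
Direct: the guest checkout 248/409 = 60.6%, the multi-step checkout 194/399 = 48.6% → the guest checkout
Display: the guest checkout 16/24 = 66.7%, the multi-step checkout 734/1237 = 59.3% → the guest checkout
Search: the guest checkout 277/701 = 39.5%, the multi-step checkout 25/90 = 27.8% → the guest checkout
Overall: the guest checkout 706/1482 = 47.6%, the multi-step checkout 1069/2015 = 53.1% → the multi-step checkout
The guest checkout wins each traffic group but the multi-step checkout wins overall — the comparison reverses. The guest checkout's sessions skew toward search, which has a lower base rate.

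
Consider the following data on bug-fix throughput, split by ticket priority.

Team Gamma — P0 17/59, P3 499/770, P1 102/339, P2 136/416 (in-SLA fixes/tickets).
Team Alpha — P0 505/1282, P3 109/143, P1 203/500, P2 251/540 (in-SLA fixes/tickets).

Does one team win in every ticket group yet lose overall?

Yes

P0: Team Gamma 17/59 = 28.8%, Team Alpha 505/1282 = 39.4% → Team Alpha
P3: Team Gamma 499/770 = 64.8%, Team Alpha 109/143 = 76.2% → Team Alpha
P1: Team Gamma 102/339 = 30.1%, Team Alpha 203/500 = 40.6% → Team Alpha
P2: Team Gamma 136/416 = 32.7%, Team Alpha 251/540 = 46.5% → Team Alpha
Overall: Team Gamma 754/1584 = 47.6%, Team Alpha 1068/2465 = 43.3% → Team Gamma
Team Alpha wins each ticket group but Team Gamma wins overall — the comparison reverses. Team Alpha's tickets skew toward P0, which has a lower base rate.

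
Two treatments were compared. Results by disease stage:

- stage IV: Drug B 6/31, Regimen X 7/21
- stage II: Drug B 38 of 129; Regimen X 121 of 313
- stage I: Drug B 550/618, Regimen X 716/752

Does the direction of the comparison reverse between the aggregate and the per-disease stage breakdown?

Stage IV: Drug B 6/31 = 19.4%, Regimen X 7/21 = 33.3% → Regimen X
Stage II: Drug B 38/129 = 29.5%, Regimen X 121/313 = 38.7% → Regimen X
Stage I: Drug B 550/618 = 89.0%, Regimen X 716/752 = 95.2% → Regimen X
Overall: Drug B 594/778 = 76.3%, Regimen X 844/1086 = 77.7% → Regimen X
Regimen X wins overall and in every disease group — no reversal.

No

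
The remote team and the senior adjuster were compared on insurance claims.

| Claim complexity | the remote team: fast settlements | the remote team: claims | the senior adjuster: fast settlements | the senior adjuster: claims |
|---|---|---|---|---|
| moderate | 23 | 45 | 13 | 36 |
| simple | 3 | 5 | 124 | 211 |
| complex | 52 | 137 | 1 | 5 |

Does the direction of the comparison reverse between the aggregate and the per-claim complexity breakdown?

Moderate: the remote team 23/45 = 51.1%, the senior adjuster 13/36 = 36.1% → the remote team
Simple: the remote team 3/5 = 60.0%, the senior adjuster 124/211 = 58.8% → the remote team
Complex: the remote team 52/137 = 38.0%, the senior adjuster 1/5 = 20.0% → the remote team
Overall: the remote team 78/187 = 41.7%, the senior adjuster 138/252 = 54.8% → the senior adjuster
The remote team wins each claim group but the senior adjuster wins overall — the comparison reverses. The remote team's claims skew toward complex, which has a lower base rate.

Yes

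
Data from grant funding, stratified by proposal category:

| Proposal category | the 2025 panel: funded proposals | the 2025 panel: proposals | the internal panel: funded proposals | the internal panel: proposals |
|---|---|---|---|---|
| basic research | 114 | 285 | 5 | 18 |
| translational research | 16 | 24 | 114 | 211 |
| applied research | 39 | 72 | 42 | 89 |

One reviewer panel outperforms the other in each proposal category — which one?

Basic research: the 2025 panel 114/285 = 40.0%, the internal panel 5/18 = 27.8% → the 2025 panel
Translational research: the 2025 panel 16/24 = 66.7%, the internal panel 114/211 = 54.0% → the 2025 panel
Applied research: the 2025 panel 39/72 = 54.2%, the internal panel 42/89 = 47.2% → the 2025 panel
The 2025 panel has the higher rate in all 3 groups.

the 2025 panel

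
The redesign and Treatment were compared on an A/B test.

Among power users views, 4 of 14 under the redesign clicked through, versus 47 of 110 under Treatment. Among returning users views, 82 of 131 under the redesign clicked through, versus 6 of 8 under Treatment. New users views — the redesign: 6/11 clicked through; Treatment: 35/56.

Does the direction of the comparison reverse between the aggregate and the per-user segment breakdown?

Yes

Power users: the redesign 4/14 = 28.6%, Treatment 47/110 = 42.7% → Treatment
Returning users: the redesign 82/131 = 62.6%, Treatment 6/8 = 75.0% → Treatment
New users: the redesign 6/11 = 54.5%, Treatment 35/56 = 62.5% → Treatment
Overall: the redesign 92/156 = 59.0%, Treatment 88/174 = 50.6% → the redesign
Treatment wins each user group but the redesign wins overall — the comparison reverses. Treatment's views skew toward power users, which has a lower base rate.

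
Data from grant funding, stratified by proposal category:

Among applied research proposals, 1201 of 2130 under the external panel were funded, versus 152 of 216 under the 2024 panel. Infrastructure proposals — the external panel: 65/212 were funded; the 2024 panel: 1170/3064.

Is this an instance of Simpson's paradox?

Applied research: the external panel 1201/2130 = 56.4%, the 2024 panel 152/216 = 70.4% → the 2024 panel
Infrastructure: the external panel 65/212 = 30.7%, the 2024 panel 1170/3064 = 38.2% → the 2024 panel
Overall: the external panel 1266/2342 = 54.1%, the 2024 panel 1322/3280 = 40.3% → the external panel
The 2024 panel wins each proposal group but the external panel wins overall — the comparison reverses. The 2024 panel's proposals skew toward infrastructure, which has a lower base rate.

Yes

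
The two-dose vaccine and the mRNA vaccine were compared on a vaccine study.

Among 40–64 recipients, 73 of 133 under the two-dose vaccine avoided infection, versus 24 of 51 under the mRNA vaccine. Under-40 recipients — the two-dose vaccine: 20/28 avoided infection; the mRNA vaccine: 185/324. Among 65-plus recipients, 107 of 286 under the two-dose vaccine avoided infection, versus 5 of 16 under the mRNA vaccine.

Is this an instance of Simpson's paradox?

40–64: the two-dose vaccine 73/133 = 54.9%, the mRNA vaccine 24/51 = 47.1% → the two-dose vaccine
Under-40: the two-dose vaccine 20/28 = 71.4%, the mRNA vaccine 185/324 = 57.1% → the two-dose vaccine
65-plus: the two-dose vaccine 107/286 = 37.4%, the mRNA vaccine 5/16 = 31.2% → the two-dose vaccine
Overall: the two-dose vaccine 200/447 = 44.7%, the mRNA vaccine 214/391 = 54.7% → the mRNA vaccine
The two-dose vaccine wins each age group but the mRNA vaccine wins overall — the comparison reverses. The two-dose vaccine's recipients skew toward 65-plus, which has a lower base rate.

Yes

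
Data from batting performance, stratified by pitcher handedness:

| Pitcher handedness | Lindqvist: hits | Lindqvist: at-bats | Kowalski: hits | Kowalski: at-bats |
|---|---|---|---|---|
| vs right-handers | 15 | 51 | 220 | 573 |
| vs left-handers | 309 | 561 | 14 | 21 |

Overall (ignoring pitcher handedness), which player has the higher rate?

Lindqvist

Vs right-handers: Lindqvist 15/51 = 29.4%, Kowalski 220/573 = 38.4% → Kowalski
Vs left-handers: Lindqvist 309/561 = 55.1%, Kowalski 14/21 = 66.7% → Kowalski
Overall: Lindqvist 324/612 = 52.9%, Kowalski 234/594 = 39.4% → Lindqvist
(Kowalski wins every pitcher group but Lindqvist wins overall — Kowalski's at-bats skew toward the low-rate vs right-handers group.)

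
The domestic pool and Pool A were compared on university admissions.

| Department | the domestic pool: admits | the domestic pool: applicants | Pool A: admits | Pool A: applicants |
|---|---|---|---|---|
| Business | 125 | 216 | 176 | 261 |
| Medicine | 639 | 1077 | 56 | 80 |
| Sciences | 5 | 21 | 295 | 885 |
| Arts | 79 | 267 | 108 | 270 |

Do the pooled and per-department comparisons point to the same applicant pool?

No

Business: the domestic pool 125/216 = 57.9%, Pool A 176/261 = 67.4% → Pool A
Medicine: the domestic pool 639/1077 = 59.3%, Pool A 56/80 = 70.0% → Pool A
Sciences: the domestic pool 5/21 = 23.8%, Pool A 295/885 = 33.3% → Pool A
Arts: the domestic pool 79/267 = 29.6%, Pool A 108/270 = 40.0% → Pool A
Overall: the domestic pool 848/1581 = 53.6%, Pool A 635/1496 = 42.4% → the domestic pool
Pool A wins each department group but the domestic pool wins overall — the comparison reverses. Pool A's applicants skew toward Sciences, which has a lower base rate.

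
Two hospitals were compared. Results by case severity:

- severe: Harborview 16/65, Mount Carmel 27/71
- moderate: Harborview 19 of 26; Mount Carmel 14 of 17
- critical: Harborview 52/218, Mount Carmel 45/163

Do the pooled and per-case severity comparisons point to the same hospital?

Yes

Severe: Harborview 16/65 = 24.6%, Mount Carmel 27/71 = 38.0% → Mount Carmel
Moderate: Harborview 19/26 = 73.1%, Mount Carmel 14/17 = 82.4% → Mount Carmel
Critical: Harborview 52/218 = 23.9%, Mount Carmel 45/163 = 27.6% → Mount Carmel
Overall: Harborview 87/309 = 28.2%, Mount Carmel 86/251 = 34.3% → Mount Carmel
Mount Carmel wins overall and in every case group — no reversal.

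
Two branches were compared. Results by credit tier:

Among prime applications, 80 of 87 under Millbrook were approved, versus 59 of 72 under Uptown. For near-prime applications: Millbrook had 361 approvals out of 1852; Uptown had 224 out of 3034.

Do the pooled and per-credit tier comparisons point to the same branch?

Prime: Millbrook 80/87 = 92.0%, Uptown 59/72 = 81.9% → Millbrook
Near-prime: Millbrook 361/1852 = 19.5%, Uptown 224/3034 = 7.4% → Millbrook
Overall: Millbrook 441/1939 = 22.7%, Uptown 283/3106 = 9.1% → Millbrook
Millbrook wins overall and in every credit group — no reversal.

Yes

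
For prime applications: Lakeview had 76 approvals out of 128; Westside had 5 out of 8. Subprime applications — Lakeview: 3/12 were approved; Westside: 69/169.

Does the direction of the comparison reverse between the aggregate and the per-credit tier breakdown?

Yes

Prime: Lakeview 76/128 = 59.4%, Westside 5/8 = 62.5% → Westside
Subprime: Lakeview 3/12 = 25.0%, Westside 69/169 = 40.8% → Westside
Overall: Lakeview 79/140 = 56.4%, Westside 74/177 = 41.8% → Lakeview
Westside wins each credit group but Lakeview wins overall — the comparison reverses. Westside's applications skew toward subprime, which has a lower base rate.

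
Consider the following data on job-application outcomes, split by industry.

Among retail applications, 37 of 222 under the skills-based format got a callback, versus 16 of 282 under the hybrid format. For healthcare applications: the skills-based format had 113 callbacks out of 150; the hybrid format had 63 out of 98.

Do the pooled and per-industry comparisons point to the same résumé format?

Yes

Retail: the skills-based format 37/222 = 16.7%, the hybrid format 16/282 = 5.7% → the skills-based format
Healthcare: the skills-based format 113/150 = 75.3%, the hybrid format 63/98 = 64.3% → the skills-based format
Overall: the skills-based format 150/372 = 40.3%, the hybrid format 79/380 = 20.8% → the skills-based format
The skills-based format wins overall and in every industry group — no reversal.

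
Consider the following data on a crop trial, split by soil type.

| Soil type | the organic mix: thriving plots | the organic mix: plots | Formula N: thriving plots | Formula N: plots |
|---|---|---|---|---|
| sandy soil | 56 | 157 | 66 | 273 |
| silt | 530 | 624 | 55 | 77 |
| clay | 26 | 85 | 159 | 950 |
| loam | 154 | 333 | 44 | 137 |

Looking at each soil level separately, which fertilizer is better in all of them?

Sandy soil: the organic mix 56/157 = 35.7%, Formula N 66/273 = 24.2% → the organic mix
Silt: the organic mix 530/624 = 84.9%, Formula N 55/77 = 71.4% → the organic mix
Clay: the organic mix 26/85 = 30.6%, Formula N 159/950 = 16.7% → the organic mix
Loam: the organic mix 154/333 = 46.2%, Formula N 44/137 = 32.1% → the organic mix
The organic mix has the higher rate in all 4 groups.

the organic mix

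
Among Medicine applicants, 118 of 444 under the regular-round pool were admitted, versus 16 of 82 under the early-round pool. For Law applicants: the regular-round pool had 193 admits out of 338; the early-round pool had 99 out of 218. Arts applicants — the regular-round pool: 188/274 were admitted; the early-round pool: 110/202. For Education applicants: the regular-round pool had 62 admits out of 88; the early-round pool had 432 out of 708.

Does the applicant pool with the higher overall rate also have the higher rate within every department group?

Medicine: the regular-round pool 118/444 = 26.6%, the early-round pool 16/82 = 19.5% → the regular-round pool
Law: the regular-round pool 193/338 = 57.1%, the early-round pool 99/218 = 45.4% → the regular-round pool
Arts: the regular-round pool 188/274 = 68.6%, the early-round pool 110/202 = 54.5% → the regular-round pool
Education: the regular-round pool 62/88 = 70.5%, the early-round pool 432/708 = 61.0% → the regular-round pool
Overall: the regular-round pool 561/1144 = 49.0%, the early-round pool 657/1210 = 54.3% → the early-round pool
The regular-round pool wins each department group but the early-round pool wins overall — the comparison reverses. The regular-round pool's applicants skew toward Medicine, which has a lower base rate.

No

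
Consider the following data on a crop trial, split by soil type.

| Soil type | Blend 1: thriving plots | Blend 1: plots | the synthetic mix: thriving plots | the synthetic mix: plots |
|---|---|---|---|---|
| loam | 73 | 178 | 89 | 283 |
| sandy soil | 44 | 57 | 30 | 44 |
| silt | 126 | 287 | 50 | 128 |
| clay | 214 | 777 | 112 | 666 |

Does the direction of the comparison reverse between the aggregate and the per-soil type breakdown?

Loam: Blend 1 73/178 = 41.0%, the synthetic mix 89/283 = 31.4% → Blend 1
Sandy soil: Blend 1 44/57 = 77.2%, the synthetic mix 30/44 = 68.2% → Blend 1
Silt: Blend 1 126/287 = 43.9%, the synthetic mix 50/128 = 39.1% → Blend 1
Clay: Blend 1 214/777 = 27.5%, the synthetic mix 112/666 = 16.8% → Blend 1
Overall: Blend 1 457/1299 = 35.2%, the synthetic mix 281/1121 = 25.1% → Blend 1
Blend 1 wins overall and in every soil group — no reversal.

No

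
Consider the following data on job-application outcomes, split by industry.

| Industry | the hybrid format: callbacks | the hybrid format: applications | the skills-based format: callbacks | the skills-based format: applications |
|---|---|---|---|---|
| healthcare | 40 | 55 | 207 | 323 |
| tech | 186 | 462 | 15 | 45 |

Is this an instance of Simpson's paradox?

Healthcare: the hybrid format 40/55 = 72.7%, the skills-based format 207/323 = 64.1% → the hybrid format
Tech: the hybrid format 186/462 = 40.3%, the skills-based format 15/45 = 33.3% → the hybrid format
Overall: the hybrid format 226/517 = 43.7%, the skills-based format 222/368 = 60.3% → the skills-based format
The hybrid format wins each industry group but the skills-based format wins overall — the comparison reverses. The hybrid format's applications skew toward tech, which has a lower base rate.

Yes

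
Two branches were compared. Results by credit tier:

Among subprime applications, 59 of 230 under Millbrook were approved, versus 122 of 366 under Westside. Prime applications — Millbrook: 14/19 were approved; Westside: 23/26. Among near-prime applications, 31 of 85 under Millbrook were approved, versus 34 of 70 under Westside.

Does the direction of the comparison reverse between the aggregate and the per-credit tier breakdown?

Subprime: Millbrook 59/230 = 25.7%, Westside 122/366 = 33.3% → Westside
Prime: Millbrook 14/19 = 73.7%, Westside 23/26 = 88.5% → Westside
Near-prime: Millbrook 31/85 = 36.5%, Westside 34/70 = 48.6% → Westside
Overall: Millbrook 104/334 = 31.1%, Westside 179/462 = 38.7% → Westside
Westside wins overall and in every credit group — no reversal.

No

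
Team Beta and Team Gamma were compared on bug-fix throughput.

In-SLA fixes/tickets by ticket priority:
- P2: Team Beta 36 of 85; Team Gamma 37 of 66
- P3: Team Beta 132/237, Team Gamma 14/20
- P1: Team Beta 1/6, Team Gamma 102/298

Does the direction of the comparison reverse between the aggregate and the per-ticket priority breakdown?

P2: Team Beta 36/85 = 42.4%, Team Gamma 37/66 = 56.1% → Team Gamma
P3: Team Beta 132/237 = 55.7%, Team Gamma 14/20 = 70.0% → Team Gamma
P1: Team Beta 1/6 = 16.7%, Team Gamma 102/298 = 34.2% → Team Gamma
Overall: Team Beta 169/328 = 51.5%, Team Gamma 153/384 = 39.8% → Team Beta
Team Gamma wins each ticket group but Team Beta wins overall — the comparison reverses. Team Gamma's tickets skew toward P1, which has a lower base rate.

Yes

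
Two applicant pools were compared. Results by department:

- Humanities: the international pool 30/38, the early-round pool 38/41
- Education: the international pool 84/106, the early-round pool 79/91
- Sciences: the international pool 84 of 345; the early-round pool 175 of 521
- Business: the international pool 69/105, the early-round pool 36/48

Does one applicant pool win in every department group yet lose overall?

No

Humanities: the international pool 30/38 = 78.9%, the early-round pool 38/41 = 92.7% → the early-round pool
Education: the international pool 84/106 = 79.2%, the early-round pool 79/91 = 86.8% → the early-round pool
Sciences: the international pool 84/345 = 24.3%, the early-round pool 175/521 = 33.6% → the early-round pool
Business: the international pool 69/105 = 65.7%, the early-round pool 36/48 = 75.0% → the early-round pool
Overall: the international pool 267/594 = 44.9%, the early-round pool 328/701 = 46.8% → the early-round pool
The early-round pool wins overall and in every department group — no reversal.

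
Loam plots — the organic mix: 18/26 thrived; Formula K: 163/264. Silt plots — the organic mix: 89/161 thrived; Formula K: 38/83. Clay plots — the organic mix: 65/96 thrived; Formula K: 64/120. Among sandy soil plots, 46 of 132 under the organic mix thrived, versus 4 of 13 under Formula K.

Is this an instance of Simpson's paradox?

Yes

Loam: the organic mix 18/26 = 69.2%, Formula K 163/264 = 61.7% → the organic mix
Silt: the organic mix 89/161 = 55.3%, Formula K 38/83 = 45.8% → the organic mix
Clay: the organic mix 65/96 = 67.7%, Formula K 64/120 = 53.3% → the organic mix
Sandy soil: the organic mix 46/132 = 34.8%, Formula K 4/13 = 30.8% → the organic mix
Overall: the organic mix 218/415 = 52.5%, Formula K 269/480 = 56.0% → Formula K
The organic mix wins each soil group but Formula K wins overall — the comparison reverses. The organic mix's plots skew toward sandy soil, which has a lower base rate.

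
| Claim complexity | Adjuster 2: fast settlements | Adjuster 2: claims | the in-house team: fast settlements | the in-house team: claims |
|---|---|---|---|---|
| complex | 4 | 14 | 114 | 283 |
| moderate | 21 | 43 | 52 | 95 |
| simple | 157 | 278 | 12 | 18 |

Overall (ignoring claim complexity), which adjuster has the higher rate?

Complex: Adjuster 2 4/14 = 28.6%, the in-house team 114/283 = 40.3% → the in-house team
Moderate: Adjuster 2 21/43 = 48.8%, the in-house team 52/95 = 54.7% → the in-house team
Simple: Adjuster 2 157/278 = 56.5%, the in-house team 12/18 = 66.7% → the in-house team
Overall: Adjuster 2 182/335 = 54.3%, the in-house team 178/396 = 44.9% → Adjuster 2
(The in-house team wins every claim group but Adjuster 2 wins overall — the in-house team's claims skew toward the low-rate complex group.)

Adjuster 2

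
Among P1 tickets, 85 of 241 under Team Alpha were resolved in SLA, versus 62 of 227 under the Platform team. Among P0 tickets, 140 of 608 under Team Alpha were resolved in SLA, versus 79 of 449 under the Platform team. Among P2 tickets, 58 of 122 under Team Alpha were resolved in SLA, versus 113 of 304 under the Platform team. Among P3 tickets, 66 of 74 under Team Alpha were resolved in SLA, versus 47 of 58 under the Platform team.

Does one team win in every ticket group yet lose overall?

P1: Team Alpha 85/241 = 35.3%, the Platform team 62/227 = 27.3% → Team Alpha
P0: Team Alpha 140/608 = 23.0%, the Platform team 79/449 = 17.6% → Team Alpha
P2: Team Alpha 58/122 = 47.5%, the Platform team 113/304 = 37.2% → Team Alpha
P3: Team Alpha 66/74 = 89.2%, the Platform team 47/58 = 81.0% → Team Alpha
Overall: Team Alpha 349/1045 = 33.4%, the Platform team 301/1038 = 29.0% → Team Alpha
Team Alpha wins overall and in every ticket group — no reversal.

No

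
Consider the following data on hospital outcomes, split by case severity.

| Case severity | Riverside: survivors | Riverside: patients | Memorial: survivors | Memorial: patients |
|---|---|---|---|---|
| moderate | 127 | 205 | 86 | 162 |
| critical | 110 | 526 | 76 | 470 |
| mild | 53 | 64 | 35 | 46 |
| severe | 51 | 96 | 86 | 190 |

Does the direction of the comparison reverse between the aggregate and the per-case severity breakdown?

No

Moderate: Riverside 127/205 = 62.0%, Memorial 86/162 = 53.1% → Riverside
Critical: Riverside 110/526 = 20.9%, Memorial 76/470 = 16.2% → Riverside
Mild: Riverside 53/64 = 82.8%, Memorial 35/46 = 76.1% → Riverside
Severe: Riverside 51/96 = 53.1%, Memorial 86/190 = 45.3% → Riverside
Overall: Riverside 341/891 = 38.3%, Memorial 283/868 = 32.6% → Riverside
Riverside wins overall and in every case group — no reversal.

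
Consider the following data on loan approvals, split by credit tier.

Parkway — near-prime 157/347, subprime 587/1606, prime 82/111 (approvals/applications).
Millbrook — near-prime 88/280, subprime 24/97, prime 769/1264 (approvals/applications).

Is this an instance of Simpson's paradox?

Yes

Near-prime: Parkway 157/347 = 45.2%, Millbrook 88/280 = 31.4% → Parkway
Subprime: Parkway 587/1606 = 36.6%, Millbrook 24/97 = 24.7% → Parkway
Prime: Parkway 82/111 = 73.9%, Millbrook 769/1264 = 60.8% → Parkway
Overall: Parkway 826/2064 = 40.0%, Millbrook 881/1641 = 53.7% → Millbrook
Parkway wins each credit group but Millbrook wins overall — the comparison reverses. Parkway's applications skew toward subprime, which has a lower base rate.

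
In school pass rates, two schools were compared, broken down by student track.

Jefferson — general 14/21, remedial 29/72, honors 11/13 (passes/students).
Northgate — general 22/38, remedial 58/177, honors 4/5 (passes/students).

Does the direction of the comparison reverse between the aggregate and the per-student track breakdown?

General: Jefferson 14/21 = 66.7%, Northgate 22/38 = 57.9% → Jefferson
Remedial: Jefferson 29/72 = 40.3%, Northgate 58/177 = 32.8% → Jefferson
Honors: Jefferson 11/13 = 84.6%, Northgate 4/5 = 80.0% → Jefferson
Overall: Jefferson 54/106 = 50.9%, Northgate 84/220 = 38.2% → Jefferson
Jefferson wins overall and in every student group — no reversal.

No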